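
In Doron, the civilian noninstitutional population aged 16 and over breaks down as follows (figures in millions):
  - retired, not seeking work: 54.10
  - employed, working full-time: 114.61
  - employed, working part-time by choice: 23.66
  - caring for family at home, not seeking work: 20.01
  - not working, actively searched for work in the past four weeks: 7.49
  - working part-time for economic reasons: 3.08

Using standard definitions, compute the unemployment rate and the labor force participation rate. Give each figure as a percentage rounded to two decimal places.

Unemployment rate ≈ 5.03%; labor force participation rate ≈ 66.76%.

Employed = 114.61 + 23.66 + 3.08 = 141.35 million (anyone who worked, including part-time for economic reasons, counts as employed).
Unemployed = 7.49 million.
Labor force = 141.35 + 7.49 = 148.84 million.
Not in labor force = 54.10 + 20.01 = 74.11 million (those not working and not actively searching are outside the labor force).
Civilian working-age population = 148.84 + 74.11 = 222.95 million.
Unemployment rate = 7.49 / 148.84 = 5.03%.
Labor force participation rate = 148.84 / 222.95 = 66.76%.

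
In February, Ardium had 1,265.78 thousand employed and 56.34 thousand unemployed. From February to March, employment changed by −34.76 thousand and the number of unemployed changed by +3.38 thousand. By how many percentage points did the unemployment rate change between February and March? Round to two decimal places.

February: labor force = 1,265.78 + 56.34 = 1,322.12; u = 56.34/1,322.12 = 4.26%.
March: labor force = 1,231.02 + 59.72 = 1,290.74; u = 59.72/1,290.74 = 4.63%.
Change = 4.63% − 4.26% = +0.37 pp.

The unemployment rate changed by +0.37 percentage points.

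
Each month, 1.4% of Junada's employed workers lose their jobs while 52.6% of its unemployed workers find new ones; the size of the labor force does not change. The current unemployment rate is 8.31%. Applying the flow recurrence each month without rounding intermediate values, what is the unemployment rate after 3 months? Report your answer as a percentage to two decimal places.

With a fixed labor force, u_{t+1} = u_t + s·(1−u_t) − f·u_t = u_t·(1−s−f) + s.
Here 1−s−f = 0.460 and s = 0.014.
u_1 = 0.083100 × 0.460 + 0.014 = 0.052226.
u_2 = 0.052226 × 0.460 + 0.014 = 0.038024.
u_3 = 0.038024 × 0.460 + 0.014 = 0.031491.

Unemployment rate after three months ≈ 3.15%.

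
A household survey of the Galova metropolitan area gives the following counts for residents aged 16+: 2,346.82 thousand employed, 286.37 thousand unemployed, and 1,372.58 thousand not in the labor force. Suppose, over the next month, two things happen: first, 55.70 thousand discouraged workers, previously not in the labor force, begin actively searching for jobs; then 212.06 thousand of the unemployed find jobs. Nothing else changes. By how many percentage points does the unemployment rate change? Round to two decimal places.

The unemployment rate changes by −6.04 percentage points.

Initially, labor force = 2,346.82 + 286.37 = 2,633.19 thousand, so u = 286.37/2,633.19 = 10.88%.
After the first change, unemployed and labor force both rise by 55.70 → E = 2,346.82, U = 342.07, labor force = 2,688.89 thousand.
After the second change, unemployed falls and employed rises by 212.06; labor force unchanged → E = 2,558.88, U = 130.01, labor force = 2,688.89 thousand.
New unemployment rate = 130.01 / 2,688.89 = 4.84%.
Change = 4.84% − 10.88% = −6.04 percentage points.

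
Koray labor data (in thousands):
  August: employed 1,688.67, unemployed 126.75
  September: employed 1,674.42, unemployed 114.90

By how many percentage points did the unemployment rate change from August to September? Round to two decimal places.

August: labor force = 1,688.67 + 126.75 = 1,815.42; u = 126.75/1,815.42 = 6.98%.
September: labor force = 1,674.42 + 114.90 = 1,789.32; u = 114.90/1,789.32 = 6.42%.
Change = 6.42% − 6.98% = −0.56 pp.

The unemployment rate changed by −0.56 percentage points.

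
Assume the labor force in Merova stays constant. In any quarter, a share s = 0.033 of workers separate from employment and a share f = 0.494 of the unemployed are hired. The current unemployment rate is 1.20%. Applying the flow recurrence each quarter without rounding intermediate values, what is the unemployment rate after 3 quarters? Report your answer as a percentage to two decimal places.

Unemployment rate after three quarters ≈ 5.73%.

With a fixed labor force, u_{t+1} = u_t + s·(1−u_t) − f·u_t = u_t·(1−s−f) + s.
Here 1−s−f = 0.473 and s = 0.033.
u_1 = 0.012000 × 0.473 + 0.033 = 0.038676.
u_2 = 0.038676 × 0.473 + 0.033 = 0.051294.
u_3 = 0.051294 × 0.473 + 0.033 = 0.057262.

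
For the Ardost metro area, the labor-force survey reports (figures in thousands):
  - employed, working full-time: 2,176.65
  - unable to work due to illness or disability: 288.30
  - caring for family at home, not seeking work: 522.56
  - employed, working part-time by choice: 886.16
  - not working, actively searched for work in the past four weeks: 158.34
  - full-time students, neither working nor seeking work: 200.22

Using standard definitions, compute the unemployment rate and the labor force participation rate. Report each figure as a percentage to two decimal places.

Unemployment rate ≈ 4.92%; labor force participation rate ≈ 76.11%.

Employed = 2,176.65 + 886.16 = 3,062.81 thousand.
Unemployed = 158.34 thousand.
Labor force = 3,062.81 + 158.34 = 3,221.15 thousand.
Not in labor force = 288.30 + 522.56 + 200.22 = 1,011.08 thousand (those not working and not actively searching are outside the labor force).
Civilian working-age population = 3,221.15 + 1,011.08 = 4,232.23 thousand.
Unemployment rate = 158.34 / 3,221.15 = 4.92%.
Labor force participation rate = 3,221.15 / 4,232.23 = 76.11%.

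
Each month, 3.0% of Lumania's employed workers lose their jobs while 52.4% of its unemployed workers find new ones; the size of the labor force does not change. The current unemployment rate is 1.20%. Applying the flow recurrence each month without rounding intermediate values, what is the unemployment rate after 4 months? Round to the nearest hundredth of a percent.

Unemployment rate after four months ≈ 5.25%.

With a fixed labor force, u_{t+1} = u_t + s·(1−u_t) − f·u_t = u_t·(1−s−f) + s.
Here 1−s−f = 0.446 and s = 0.030.
u_1 = 0.012000 × 0.446 + 0.030 = 0.035352.
u_2 = 0.035352 × 0.446 + 0.030 = 0.045767.
u_3 = 0.045767 × 0.446 + 0.030 = 0.050412.
u_4 = 0.050412 × 0.446 + 0.030 = 0.052484.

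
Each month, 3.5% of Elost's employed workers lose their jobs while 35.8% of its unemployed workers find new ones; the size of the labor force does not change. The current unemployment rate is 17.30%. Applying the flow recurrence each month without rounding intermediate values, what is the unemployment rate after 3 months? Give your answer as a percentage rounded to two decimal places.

Unemployment rate after three months ≈ 10.78%.

With a fixed labor force, u_{t+1} = u_t + s·(1−u_t) − f·u_t = u_t·(1−s−f) + s.
Here 1−s−f = 0.607 and s = 0.035.
u_1 = 0.173000 × 0.607 + 0.035 = 0.140011.
u_2 = 0.140011 × 0.607 + 0.035 = 0.119987.
u_3 = 0.119987 × 0.607 + 0.035 = 0.107832.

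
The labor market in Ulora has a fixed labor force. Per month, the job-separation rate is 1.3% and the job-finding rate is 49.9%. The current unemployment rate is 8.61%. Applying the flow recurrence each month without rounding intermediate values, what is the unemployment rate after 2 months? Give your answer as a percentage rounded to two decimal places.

Unemployment rate after two months ≈ 3.98%.

With a fixed labor force, u_{t+1} = u_t + s·(1−u_t) − f·u_t = u_t·(1−s−f) + s.
Here 1−s−f = 0.488 and s = 0.013.
u_1 = 0.086100 × 0.488 + 0.013 = 0.055017.
u_2 = 0.055017 × 0.488 + 0.013 = 0.039848.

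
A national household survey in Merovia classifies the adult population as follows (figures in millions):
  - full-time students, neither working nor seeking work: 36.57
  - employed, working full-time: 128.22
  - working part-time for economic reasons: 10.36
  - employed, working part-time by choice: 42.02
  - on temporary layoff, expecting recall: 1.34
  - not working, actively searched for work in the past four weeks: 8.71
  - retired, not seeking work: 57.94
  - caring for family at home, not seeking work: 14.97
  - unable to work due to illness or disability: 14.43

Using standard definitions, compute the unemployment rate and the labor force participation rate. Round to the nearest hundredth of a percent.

Employed = 128.22 + 10.36 + 42.02 = 180.60 million (anyone who worked, including part-time for economic reasons, counts as employed).
Unemployed = 1.34 + 8.71 = 10.05 million (jobless and actively searching, or on temporary layoff).
Labor force = 180.60 + 10.05 = 190.65 million.
Not in labor force = 36.57 + 57.94 + 14.97 + 14.43 = 123.91 million (those not working and not actively searching are outside the labor force).
Civilian working-age population = 190.65 + 123.91 = 314.56 million.
Unemployment rate = 10.05 / 190.65 = 5.27%.
Labor force participation rate = 190.65 / 314.56 = 60.61%.

Unemployment rate ≈ 5.27%; labor force participation rate ≈ 60.61%.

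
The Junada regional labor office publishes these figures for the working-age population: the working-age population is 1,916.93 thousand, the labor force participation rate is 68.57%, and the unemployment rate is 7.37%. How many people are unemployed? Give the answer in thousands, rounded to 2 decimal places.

About 96.87 thousand are unemployed.

Labor force = 0.6857 × 1,916.93 = 1,314.44 thousand.
Unemployed = 0.0737 × 1,314.44 ≈ 96.87 thousand.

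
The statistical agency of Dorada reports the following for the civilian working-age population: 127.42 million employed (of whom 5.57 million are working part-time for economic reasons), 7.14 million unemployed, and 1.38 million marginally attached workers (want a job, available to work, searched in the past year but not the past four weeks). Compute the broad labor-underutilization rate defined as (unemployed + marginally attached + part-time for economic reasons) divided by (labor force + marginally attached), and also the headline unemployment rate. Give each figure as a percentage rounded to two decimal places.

Labor force = 127.42 + 7.14 = 134.56 million.
Numerator = 7.14 + 1.38 + 5.57 = 14.09 million.
Denominator = 134.56 + 1.38 = 135.94 million.
Broad rate = 14.09 / 135.94 = 10.36%.
Headline unemployment rate = 7.14 / 134.56 = 5.31%.

Broad underutilization rate ≈ 10.36%; headline unemployment rate ≈ 5.31%.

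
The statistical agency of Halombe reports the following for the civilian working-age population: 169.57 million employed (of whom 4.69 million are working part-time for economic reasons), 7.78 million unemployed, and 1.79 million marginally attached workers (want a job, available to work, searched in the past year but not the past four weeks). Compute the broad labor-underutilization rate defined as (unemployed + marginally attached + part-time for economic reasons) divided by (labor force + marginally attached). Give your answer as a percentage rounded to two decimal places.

Labor force = 169.57 + 7.78 = 177.35 million.
Numerator = 7.78 + 1.79 + 4.69 = 14.26 million.
Denominator = 177.35 + 1.79 = 179.14 million.
Broad rate = 14.26 / 179.14 = 7.96%.

Broad underutilization rate ≈ 7.96%.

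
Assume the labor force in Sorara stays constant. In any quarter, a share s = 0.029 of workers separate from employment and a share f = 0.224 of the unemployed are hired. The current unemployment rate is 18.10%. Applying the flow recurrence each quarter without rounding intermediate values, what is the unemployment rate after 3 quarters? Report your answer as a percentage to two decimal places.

With a fixed labor force, u_{t+1} = u_t + s·(1−u_t) − f·u_t = u_t·(1−s−f) + s.
Here 1−s−f = 0.747 and s = 0.029.
u_1 = 0.181000 × 0.747 + 0.029 = 0.164207.
u_2 = 0.164207 × 0.747 + 0.029 = 0.151663.
u_3 = 0.151663 × 0.747 + 0.029 = 0.142292.

Unemployment rate after three quarters ≈ 14.23%.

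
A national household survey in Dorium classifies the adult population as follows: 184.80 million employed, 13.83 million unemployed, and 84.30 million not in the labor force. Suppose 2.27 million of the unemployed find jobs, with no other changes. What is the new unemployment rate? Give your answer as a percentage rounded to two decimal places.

Initially, labor force = 184.80 + 13.83 = 198.63 million, so u = 13.83/198.63 = 6.96%.
After the change, unemployed falls and employed rises by 2.27; labor force unchanged → E = 187.07, U = 11.56, labor force = 198.63 million.
New unemployment rate = 11.56 / 198.63 = 5.82%.

New unemployment rate ≈ 5.82%.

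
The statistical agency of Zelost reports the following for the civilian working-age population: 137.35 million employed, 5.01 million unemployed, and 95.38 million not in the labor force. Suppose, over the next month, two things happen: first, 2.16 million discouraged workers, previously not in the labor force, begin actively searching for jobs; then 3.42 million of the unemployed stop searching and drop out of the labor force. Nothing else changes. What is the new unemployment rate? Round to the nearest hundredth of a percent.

Initially, labor force = 137.35 + 5.01 = 142.36 million, so u = 5.01/142.36 = 3.52%.
After the first change, unemployed and labor force both rise by 2.16 → E = 137.35, U = 7.17, labor force = 144.52 million.
After the second change, unemployed and labor force both fall by 3.42 → E = 137.35, U = 3.75, labor force = 141.10 million.
New unemployment rate = 3.75 / 141.10 = 2.66%.

New unemployment rate ≈ 2.66%.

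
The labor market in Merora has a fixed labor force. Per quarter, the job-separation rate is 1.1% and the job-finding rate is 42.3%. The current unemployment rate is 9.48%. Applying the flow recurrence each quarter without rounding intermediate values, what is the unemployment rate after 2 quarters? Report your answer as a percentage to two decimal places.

With a fixed labor force, u_{t+1} = u_t + s·(1−u_t) − f·u_t = u_t·(1−s−f) + s.
Here 1−s−f = 0.566 and s = 0.011.
u_1 = 0.094800 × 0.566 + 0.011 = 0.064657.
u_2 = 0.064657 × 0.566 + 0.011 = 0.047596.

Unemployment rate after two quarters ≈ 4.76%.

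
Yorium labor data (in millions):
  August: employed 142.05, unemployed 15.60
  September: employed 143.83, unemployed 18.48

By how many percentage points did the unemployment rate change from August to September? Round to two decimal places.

August: labor force = 142.05 + 15.60 = 157.65; u = 15.60/157.65 = 9.90%.
September: labor force = 143.83 + 18.48 = 162.31; u = 18.48/162.31 = 11.39%.
Change = 11.39% − 9.90% = +1.49 pp.

The unemployment rate changed by +1.49 percentage points.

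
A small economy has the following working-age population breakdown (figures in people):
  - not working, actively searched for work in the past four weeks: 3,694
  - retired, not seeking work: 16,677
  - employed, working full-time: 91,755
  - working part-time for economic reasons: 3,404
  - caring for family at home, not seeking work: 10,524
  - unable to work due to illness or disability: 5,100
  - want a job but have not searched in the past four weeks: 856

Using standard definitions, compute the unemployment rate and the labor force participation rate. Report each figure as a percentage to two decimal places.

Unemployment rate ≈ 3.74%; labor force participation rate ≈ 74.88%.

Employed = 91,755 + 3,404 = 95,159 (anyone who worked, including part-time for economic reasons, counts as employed).
Unemployed = 3,694.
Labor force = 95,159 + 3,694 = 98,853.
Not in labor force = 16,677 + 10,524 + 5,100 + 856 = 33,157 (those not working and not actively searching are outside the labor force — including those who want a job but have given up searching).
Civilian working-age population = 98,853 + 33,157 = 132,010.
Unemployment rate = 3,694 / 98,853 = 3.74%.
Labor force participation rate = 98,853 / 132,010 = 74.88%.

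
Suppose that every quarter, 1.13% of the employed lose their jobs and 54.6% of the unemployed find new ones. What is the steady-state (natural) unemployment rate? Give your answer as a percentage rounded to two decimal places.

At steady state the flows balance: s·E = f·U, so U/(E+U) = s/(s+f).
u* = 1.13 / (1.13 + 54.6) = 1.13 / 55.73 = 2.03%.

Steady-state unemployment rate ≈ 2.03%.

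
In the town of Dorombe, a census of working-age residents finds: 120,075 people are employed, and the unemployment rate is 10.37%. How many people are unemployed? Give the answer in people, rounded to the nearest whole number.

Let U be the number unemployed. The labor force is E + U, and U/(E+U) = 0.1037.
So U = 0.1037 × 120,075 / (1 − 0.1037) = 12451.78 / 0.8963 ≈ 13,892.

About 13,892 are unemployed.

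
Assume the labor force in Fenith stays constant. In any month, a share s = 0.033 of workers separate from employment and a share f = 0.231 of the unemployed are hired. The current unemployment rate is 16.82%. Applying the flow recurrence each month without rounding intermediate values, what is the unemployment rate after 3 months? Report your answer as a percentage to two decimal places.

With a fixed labor force, u_{t+1} = u_t + s·(1−u_t) − f·u_t = u_t·(1−s−f) + s.
Here 1−s−f = 0.736 and s = 0.033.
u_1 = 0.168200 × 0.736 + 0.033 = 0.156795.
u_2 = 0.156795 × 0.736 + 0.033 = 0.148401.
u_3 = 0.148401 × 0.736 + 0.033 = 0.142223.

Unemployment rate after three months ≈ 14.22%.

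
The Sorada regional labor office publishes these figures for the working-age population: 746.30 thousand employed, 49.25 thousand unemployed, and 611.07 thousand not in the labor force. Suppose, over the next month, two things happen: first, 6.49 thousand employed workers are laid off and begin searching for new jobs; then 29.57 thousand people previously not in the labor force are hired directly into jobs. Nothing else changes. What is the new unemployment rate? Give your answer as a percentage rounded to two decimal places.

Initially, labor force = 746.30 + 49.25 = 795.55 thousand, so u = 49.25/795.55 = 6.19%.
After the first change, employed falls and unemployed rises by 6.49; labor force unchanged → E = 739.81, U = 55.74, labor force = 795.55 thousand.
After the second change, employed and labor force both rise by 29.57; unemployed unchanged → E = 769.38, U = 55.74, labor force = 825.12 thousand.
New unemployment rate = 55.74 / 825.12 = 6.76%.

New unemployment rate ≈ 6.76%.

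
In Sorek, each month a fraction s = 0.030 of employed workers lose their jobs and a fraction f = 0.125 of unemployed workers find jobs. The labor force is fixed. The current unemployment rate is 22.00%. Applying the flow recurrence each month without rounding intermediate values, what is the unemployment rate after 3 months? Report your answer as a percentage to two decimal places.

With a fixed labor force, u_{t+1} = u_t + s·(1−u_t) − f·u_t = u_t·(1−s−f) + s.
Here 1−s−f = 0.845 and s = 0.030.
u_1 = 0.220000 × 0.845 + 0.030 = 0.215900.
u_2 = 0.215900 × 0.845 + 0.030 = 0.212435.
u_3 = 0.212435 × 0.845 + 0.030 = 0.209508.

Unemployment rate after three months ≈ 20.95%.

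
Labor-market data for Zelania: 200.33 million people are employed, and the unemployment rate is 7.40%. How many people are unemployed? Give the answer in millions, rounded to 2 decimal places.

Let U be the number unemployed. The labor force is E + U, and U/(E+U) = 0.0740.
So U = 0.0740 × 200.33 / (1 − 0.0740) = 14.8244 / 0.9260 ≈ 16.01 million.

About 16.01 million are unemployed.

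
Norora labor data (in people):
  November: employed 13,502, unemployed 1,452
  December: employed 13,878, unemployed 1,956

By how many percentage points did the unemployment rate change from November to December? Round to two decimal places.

The unemployment rate changed by +2.64 percentage points.

November: labor force = 13,502 + 1,452 = 14,954; u = 1,452/14,954 = 9.71%.
December: labor force = 13,878 + 1,956 = 15,834; u = 1,956/15,834 = 12.35%.
Change = 12.35% − 9.71% = +2.64 pp.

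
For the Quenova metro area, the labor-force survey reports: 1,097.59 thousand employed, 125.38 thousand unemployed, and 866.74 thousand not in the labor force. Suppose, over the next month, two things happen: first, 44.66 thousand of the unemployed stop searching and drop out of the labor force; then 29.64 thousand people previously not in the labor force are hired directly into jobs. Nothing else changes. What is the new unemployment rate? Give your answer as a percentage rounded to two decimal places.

Initially, labor force = 1,097.59 + 125.38 = 1,222.97 thousand, so u = 125.38/1,222.97 = 10.25%.
After the first change, unemployed and labor force both fall by 44.66 → E = 1,097.59, U = 80.72, labor force = 1,178.31 thousand.
After the second change, employed and labor force both rise by 29.64; unemployed unchanged → E = 1,127.23, U = 80.72, labor force = 1,207.95 thousand.
New unemployment rate = 80.72 / 1,207.95 = 6.68%.

New unemployment rate ≈ 6.68%.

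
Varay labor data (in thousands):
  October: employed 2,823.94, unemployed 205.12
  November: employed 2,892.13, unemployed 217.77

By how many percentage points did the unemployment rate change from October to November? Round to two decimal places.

The unemployment rate changed by +0.23 percentage points.

October: labor force = 2,823.94 + 205.12 = 3,029.06; u = 205.12/3,029.06 = 6.77%.
November: labor force = 2,892.13 + 217.77 = 3,109.90; u = 217.77/3,109.90 = 7.00%.
Change = 7.00% − 6.77% = +0.23 pp.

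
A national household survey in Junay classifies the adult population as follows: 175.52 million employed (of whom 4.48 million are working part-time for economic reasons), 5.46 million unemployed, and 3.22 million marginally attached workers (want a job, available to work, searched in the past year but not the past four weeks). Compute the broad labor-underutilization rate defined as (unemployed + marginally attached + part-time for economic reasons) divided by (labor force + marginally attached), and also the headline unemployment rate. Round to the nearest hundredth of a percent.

Labor force = 175.52 + 5.46 = 180.98 million.
Numerator = 5.46 + 3.22 + 4.48 = 13.16 million.
Denominator = 180.98 + 3.22 = 184.20 million.
Broad rate = 13.16 / 184.20 = 7.14%.
Headline unemployment rate = 5.46 / 180.98 = 3.02%.

Broad underutilization rate ≈ 7.14%; headline unemployment rate ≈ 3.02%.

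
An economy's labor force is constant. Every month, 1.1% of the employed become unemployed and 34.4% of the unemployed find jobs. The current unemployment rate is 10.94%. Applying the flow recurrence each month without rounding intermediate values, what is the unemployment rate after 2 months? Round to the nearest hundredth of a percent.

With a fixed labor force, u_{t+1} = u_t + s·(1−u_t) − f·u_t = u_t·(1−s−f) + s.
Here 1−s−f = 0.645 and s = 0.011.
u_1 = 0.109400 × 0.645 + 0.011 = 0.081563.
u_2 = 0.081563 × 0.645 + 0.011 = 0.063608.

Unemployment rate after two months ≈ 6.36%.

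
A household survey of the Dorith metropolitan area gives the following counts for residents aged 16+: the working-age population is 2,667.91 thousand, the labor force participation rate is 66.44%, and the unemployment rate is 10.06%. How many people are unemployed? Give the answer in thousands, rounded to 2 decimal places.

About 178.32 thousand are unemployed.

Labor force = 0.6644 × 2,667.91 = 1,772.56 thousand.
Unemployed = 0.1006 × 1,772.56 ≈ 178.32 thousand.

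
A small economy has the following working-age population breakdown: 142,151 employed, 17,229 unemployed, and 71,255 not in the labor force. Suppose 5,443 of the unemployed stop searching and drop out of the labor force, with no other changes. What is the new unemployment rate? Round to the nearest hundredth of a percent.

Initially, labor force = 142,151 + 17,229 = 159,380, so u = 17,229/159,380 = 10.81%.
After the change, unemployed and labor force both fall by 5,443 → E = 142,151, U = 11,786, labor force = 153,937.
New unemployment rate = 11,786 / 153,937 = 7.66%.

New unemployment rate ≈ 7.66%.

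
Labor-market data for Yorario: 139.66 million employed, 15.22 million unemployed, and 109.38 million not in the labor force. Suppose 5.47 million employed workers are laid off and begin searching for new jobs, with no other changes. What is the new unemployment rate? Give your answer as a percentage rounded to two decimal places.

New unemployment rate ≈ 13.36%.

Initially, labor force = 139.66 + 15.22 = 154.88 million, so u = 15.22/154.88 = 9.83%.
After the change, employed falls and unemployed rises by 5.47; labor force unchanged → E = 134.19, U = 20.69, labor force = 154.88 million.
New unemployment rate = 20.69 / 154.88 = 13.36%.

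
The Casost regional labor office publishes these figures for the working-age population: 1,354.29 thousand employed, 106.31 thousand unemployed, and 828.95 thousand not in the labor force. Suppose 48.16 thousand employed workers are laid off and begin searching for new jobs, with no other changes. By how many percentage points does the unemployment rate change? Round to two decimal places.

Initially, labor force = 1,354.29 + 106.31 = 1,460.60 thousand, so u = 106.31/1,460.60 = 7.28%.
After the change, employed falls and unemployed rises by 48.16; labor force unchanged → E = 1,306.13, U = 154.47, labor force = 1,460.60 thousand.
New unemployment rate = 154.47 / 1,460.60 = 10.58%.
Change = 10.58% − 7.28% = +3.30 percentage points.

The unemployment rate changes by +3.30 percentage points.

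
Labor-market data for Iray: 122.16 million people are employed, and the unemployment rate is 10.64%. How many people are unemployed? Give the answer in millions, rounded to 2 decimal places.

About 14.55 million are unemployed.

Let U be the number unemployed. The labor force is E + U, and U/(E+U) = 0.1064.
So U = 0.1064 × 122.16 / (1 − 0.1064) = 12.9978 / 0.8936 ≈ 14.55 million.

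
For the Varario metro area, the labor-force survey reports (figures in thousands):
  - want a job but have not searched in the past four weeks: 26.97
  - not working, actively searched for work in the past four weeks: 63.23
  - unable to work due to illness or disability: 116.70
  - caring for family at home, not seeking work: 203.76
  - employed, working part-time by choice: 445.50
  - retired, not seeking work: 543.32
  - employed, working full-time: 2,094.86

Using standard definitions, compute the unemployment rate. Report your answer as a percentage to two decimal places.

Unemployment rate ≈ 2.43%.

Employed = 445.50 + 2,094.86 = 2,540.36 thousand.
Unemployed = 63.23 thousand.
Labor force = 2,540.36 + 63.23 = 2,603.59 thousand.
Unemployment rate = 63.23 / 2,603.59 = 2.43%.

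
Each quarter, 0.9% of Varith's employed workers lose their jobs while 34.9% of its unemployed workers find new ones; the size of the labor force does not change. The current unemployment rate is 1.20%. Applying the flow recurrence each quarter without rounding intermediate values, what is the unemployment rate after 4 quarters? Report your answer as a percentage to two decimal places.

With a fixed labor force, u_{t+1} = u_t + s·(1−u_t) − f·u_t = u_t·(1−s−f) + s.
Here 1−s−f = 0.642 and s = 0.009.
u_1 = 0.012000 × 0.642 + 0.009 = 0.016704.
u_2 = 0.016704 × 0.642 + 0.009 = 0.019724.
u_3 = 0.019724 × 0.642 + 0.009 = 0.021663.
u_4 = 0.021663 × 0.642 + 0.009 = 0.022908.

Unemployment rate after four quarters ≈ 2.29%.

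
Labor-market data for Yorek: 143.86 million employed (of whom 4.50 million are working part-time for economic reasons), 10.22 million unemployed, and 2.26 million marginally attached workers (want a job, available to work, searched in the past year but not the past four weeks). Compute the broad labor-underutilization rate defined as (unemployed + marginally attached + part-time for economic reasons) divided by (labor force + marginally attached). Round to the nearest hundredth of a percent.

Labor force = 143.86 + 10.22 = 154.08 million.
Numerator = 10.22 + 2.26 + 4.50 = 16.98 million.
Denominator = 154.08 + 2.26 = 156.34 million.
Broad rate = 16.98 / 156.34 = 10.86%.

Broad underutilization rate ≈ 10.86%.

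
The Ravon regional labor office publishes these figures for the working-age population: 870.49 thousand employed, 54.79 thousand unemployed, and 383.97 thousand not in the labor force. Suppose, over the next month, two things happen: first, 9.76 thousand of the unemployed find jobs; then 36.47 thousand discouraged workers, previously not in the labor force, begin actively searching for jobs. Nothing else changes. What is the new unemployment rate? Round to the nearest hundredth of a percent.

New unemployment rate ≈ 8.47%.

Initially, labor force = 870.49 + 54.79 = 925.28 thousand, so u = 54.79/925.28 = 5.92%.
After the first change, unemployed falls and employed rises by 9.76; labor force unchanged → E = 880.25, U = 45.03, labor force = 925.28 thousand.
After the second change, unemployed and labor force both rise by 36.47 → E = 880.25, U = 81.50, labor force = 961.75 thousand.
New unemployment rate = 81.50 / 961.75 = 8.47%.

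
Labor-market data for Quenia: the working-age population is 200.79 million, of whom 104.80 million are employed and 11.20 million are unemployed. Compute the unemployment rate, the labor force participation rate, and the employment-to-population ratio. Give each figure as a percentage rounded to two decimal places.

Unemployment rate ≈ 9.66%; labor force participation rate ≈ 57.77%; employment-population ratio ≈ 52.19%.

Labor force = employed + unemployed = 104.80 + 11.20 = 116.00 million.
Unemployment rate = 11.20 / 116.00 = 9.66%.
Labor force participation rate = 116.00 / 200.79 = 57.77%.
Employment-population ratio = 104.80 / 200.79 = 52.19%.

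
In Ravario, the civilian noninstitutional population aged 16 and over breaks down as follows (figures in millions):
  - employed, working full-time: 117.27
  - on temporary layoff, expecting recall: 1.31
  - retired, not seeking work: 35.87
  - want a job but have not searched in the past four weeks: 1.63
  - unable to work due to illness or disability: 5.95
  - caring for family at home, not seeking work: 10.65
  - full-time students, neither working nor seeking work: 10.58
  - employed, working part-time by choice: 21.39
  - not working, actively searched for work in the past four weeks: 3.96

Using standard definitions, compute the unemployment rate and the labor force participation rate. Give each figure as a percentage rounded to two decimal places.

Unemployment rate ≈ 3.66%; labor force participation rate ≈ 68.99%.

Employed = 117.27 + 21.39 = 138.66 million.
Unemployed = 1.31 + 3.96 = 5.27 million (jobless and actively searching, or on temporary layoff).
Labor force = 138.66 + 5.27 = 143.93 million.
Not in labor force = 35.87 + 1.63 + 5.95 + 10.65 + 10.58 = 64.68 million (those not working and not actively searching are outside the labor force — including those who want a job but have given up searching).
Civilian working-age population = 143.93 + 64.68 = 208.61 million.
Unemployment rate = 5.27 / 143.93 = 3.66%.
Labor force participation rate = 143.93 / 208.61 = 68.99%.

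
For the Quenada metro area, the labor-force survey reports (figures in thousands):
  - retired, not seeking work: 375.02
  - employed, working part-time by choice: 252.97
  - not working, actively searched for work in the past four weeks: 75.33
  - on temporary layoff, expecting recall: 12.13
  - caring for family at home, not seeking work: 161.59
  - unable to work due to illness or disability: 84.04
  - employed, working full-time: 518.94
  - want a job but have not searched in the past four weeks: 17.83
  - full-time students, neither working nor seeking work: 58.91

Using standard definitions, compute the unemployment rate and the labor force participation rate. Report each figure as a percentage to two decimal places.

Unemployment rate ≈ 10.18%; labor force participation rate ≈ 55.20%.

Employed = 252.97 + 518.94 = 771.91 thousand.
Unemployed = 75.33 + 12.13 = 87.46 thousand (jobless and actively searching, or on temporary layoff).
Labor force = 771.91 + 87.46 = 859.37 thousand.
Not in labor force = 375.02 + 161.59 + 84.04 + 17.83 + 58.91 = 697.39 thousand (those not working and not actively searching are outside the labor force — including those who want a job but have given up searching).
Civilian working-age population = 859.37 + 697.39 = 1,556.76 thousand.
Unemployment rate = 87.46 / 859.37 = 10.18%.
Labor force participation rate = 859.37 / 1,556.76 = 55.20%.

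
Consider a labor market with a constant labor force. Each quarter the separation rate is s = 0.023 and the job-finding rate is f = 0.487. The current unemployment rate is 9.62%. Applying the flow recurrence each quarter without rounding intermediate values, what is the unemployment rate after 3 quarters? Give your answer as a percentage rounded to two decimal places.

Unemployment rate after three quarters ≈ 5.11%.

With a fixed labor force, u_{t+1} = u_t + s·(1−u_t) − f·u_t = u_t·(1−s−f) + s.
Here 1−s−f = 0.490 and s = 0.023.
u_1 = 0.096200 × 0.490 + 0.023 = 0.070138.
u_2 = 0.070138 × 0.490 + 0.023 = 0.057368.
u_3 = 0.057368 × 0.490 + 0.023 = 0.051110.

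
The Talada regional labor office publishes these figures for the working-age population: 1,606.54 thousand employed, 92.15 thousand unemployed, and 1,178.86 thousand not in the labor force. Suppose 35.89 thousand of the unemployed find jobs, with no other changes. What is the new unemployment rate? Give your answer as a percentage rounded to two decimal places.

Initially, labor force = 1,606.54 + 92.15 = 1,698.69 thousand, so u = 92.15/1,698.69 = 5.42%.
After the change, unemployed falls and employed rises by 35.89; labor force unchanged → E = 1,642.43, U = 56.26, labor force = 1,698.69 thousand.
New unemployment rate = 56.26 / 1,698.69 = 3.31%.

New unemployment rate ≈ 3.31%.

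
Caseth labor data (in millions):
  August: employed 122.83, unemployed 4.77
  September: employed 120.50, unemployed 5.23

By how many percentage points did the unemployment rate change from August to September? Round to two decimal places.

August: labor force = 122.83 + 4.77 = 127.60; u = 4.77/127.60 = 3.74%.
September: labor force = 120.50 + 5.23 = 125.73; u = 5.23/125.73 = 4.16%.
Change = 4.16% − 3.74% = +0.42 pp.

The unemployment rate changed by +0.42 percentage points.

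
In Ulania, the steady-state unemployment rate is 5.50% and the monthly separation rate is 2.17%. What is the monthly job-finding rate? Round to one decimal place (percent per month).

Job-finding rate ≈ 37.3% per month.

From u* = s/(s+f): f = s·(1−u)/u.
f = 2.17 × (1 − 0.0550) / 0.0550 = 2.0506 / 0.0550 ≈ 37.3% per month.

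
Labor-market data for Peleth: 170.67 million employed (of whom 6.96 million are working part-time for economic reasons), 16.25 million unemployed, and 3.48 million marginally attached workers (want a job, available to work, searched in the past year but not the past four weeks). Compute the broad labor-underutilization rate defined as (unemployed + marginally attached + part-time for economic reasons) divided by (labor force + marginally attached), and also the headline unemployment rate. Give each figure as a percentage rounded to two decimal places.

Labor force = 170.67 + 16.25 = 186.92 million.
Numerator = 16.25 + 3.48 + 6.96 = 26.69 million.
Denominator = 186.92 + 3.48 = 190.40 million.
Broad rate = 26.69 / 190.40 = 14.02%.
Headline unemployment rate = 16.25 / 186.92 = 8.69%.

Broad underutilization rate ≈ 14.02%; headline unemployment rate ≈ 8.69%.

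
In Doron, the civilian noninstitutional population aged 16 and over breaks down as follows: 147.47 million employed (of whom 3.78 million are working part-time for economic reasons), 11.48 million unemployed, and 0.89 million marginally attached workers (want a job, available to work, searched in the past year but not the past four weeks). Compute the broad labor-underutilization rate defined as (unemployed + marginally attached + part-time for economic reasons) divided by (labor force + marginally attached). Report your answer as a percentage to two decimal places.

Labor force = 147.47 + 11.48 = 158.95 million.
Numerator = 11.48 + 0.89 + 3.78 = 16.15 million.
Denominator = 158.95 + 0.89 = 159.84 million.
Broad rate = 16.15 / 159.84 = 10.10%.

Broad underutilization rate ≈ 10.10%.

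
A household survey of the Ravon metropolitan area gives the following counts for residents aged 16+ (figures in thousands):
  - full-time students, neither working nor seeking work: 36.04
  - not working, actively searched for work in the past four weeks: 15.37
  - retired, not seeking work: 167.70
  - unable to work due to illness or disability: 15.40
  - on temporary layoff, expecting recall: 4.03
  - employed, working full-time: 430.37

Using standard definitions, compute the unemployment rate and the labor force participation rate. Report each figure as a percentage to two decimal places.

Employed = 430.37 thousand.
Unemployed = 15.37 + 4.03 = 19.40 thousand (jobless and actively searching, or on temporary layoff).
Labor force = 430.37 + 19.40 = 449.77 thousand.
Not in labor force = 36.04 + 167.70 + 15.40 = 219.14 thousand (those not working and not actively searching are outside the labor force).
Civilian working-age population = 449.77 + 219.14 = 668.91 thousand.
Unemployment rate = 19.40 / 449.77 = 4.31%.
Labor force participation rate = 449.77 / 668.91 = 67.24%.

Unemployment rate ≈ 4.31%; labor force participation rate ≈ 67.24%.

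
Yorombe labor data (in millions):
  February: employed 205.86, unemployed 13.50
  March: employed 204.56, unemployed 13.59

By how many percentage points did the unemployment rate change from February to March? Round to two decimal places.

February: labor force = 205.86 + 13.50 = 219.36; u = 13.50/219.36 = 6.15%.
March: labor force = 204.56 + 13.59 = 218.15; u = 13.59/218.15 = 6.23%.
Change = 6.23% − 6.15% = +0.08 pp.

The unemployment rate changed by +0.08 percentage points.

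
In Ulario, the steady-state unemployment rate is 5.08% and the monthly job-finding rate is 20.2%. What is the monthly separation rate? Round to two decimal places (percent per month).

Separation rate ≈ 1.08% per month.

From u* = s/(s+f): s = u·f/(1−u).
s = 0.0508 × 20.2 / (1 − 0.0508) = 1.0262 / 0.9492 ≈ 1.08% per month.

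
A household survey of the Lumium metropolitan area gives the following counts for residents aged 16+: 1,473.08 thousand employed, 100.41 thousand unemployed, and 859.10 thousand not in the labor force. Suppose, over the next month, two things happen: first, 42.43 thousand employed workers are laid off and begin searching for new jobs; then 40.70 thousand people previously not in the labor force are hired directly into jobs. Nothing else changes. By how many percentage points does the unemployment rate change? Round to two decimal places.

The unemployment rate changes by +2.47 percentage points.

Initially, labor force = 1,473.08 + 100.41 = 1,573.49 thousand, so u = 100.41/1,573.49 = 6.38%.
After the first change, employed falls and unemployed rises by 42.43; labor force unchanged → E = 1,430.65, U = 142.84, labor force = 1,573.49 thousand.
After the second change, employed and labor force both rise by 40.70; unemployed unchanged → E = 1,471.35, U = 142.84, labor force = 1,614.19 thousand.
New unemployment rate = 142.84 / 1,614.19 = 8.85%.
Change = 8.85% − 6.38% = +2.47 percentage points.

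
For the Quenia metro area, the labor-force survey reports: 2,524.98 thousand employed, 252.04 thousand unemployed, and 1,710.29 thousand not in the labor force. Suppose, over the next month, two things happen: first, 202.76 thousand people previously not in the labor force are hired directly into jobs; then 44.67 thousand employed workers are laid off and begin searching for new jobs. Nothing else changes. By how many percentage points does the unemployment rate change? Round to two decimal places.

The unemployment rate changes by +0.88 percentage points.

Initially, labor force = 2,524.98 + 252.04 = 2,777.02 thousand, so u = 252.04/2,777.02 = 9.08%.
After the first change, employed and labor force both rise by 202.76; unemployed unchanged → E = 2,727.74, U = 252.04, labor force = 2,979.78 thousand.
After the second change, employed falls and unemployed rises by 44.67; labor force unchanged → E = 2,683.07, U = 296.71, labor force = 2,979.78 thousand.
New unemployment rate = 296.71 / 2,979.78 = 9.96%.
Change = 9.96% − 9.08% = +0.88 percentage points.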